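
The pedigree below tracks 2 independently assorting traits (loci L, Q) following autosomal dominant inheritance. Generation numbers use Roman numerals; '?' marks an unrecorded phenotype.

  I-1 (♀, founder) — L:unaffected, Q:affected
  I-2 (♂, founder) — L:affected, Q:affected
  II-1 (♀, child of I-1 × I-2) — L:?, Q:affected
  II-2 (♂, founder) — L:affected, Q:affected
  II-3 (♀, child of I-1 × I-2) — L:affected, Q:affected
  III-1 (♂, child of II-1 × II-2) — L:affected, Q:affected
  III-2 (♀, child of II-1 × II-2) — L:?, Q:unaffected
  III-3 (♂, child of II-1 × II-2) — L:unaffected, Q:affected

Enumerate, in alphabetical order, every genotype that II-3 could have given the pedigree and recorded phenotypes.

II-3 ∈ {Ll QQ, Ll Qq}

L/I-1 un ·: ll
L/I-2 aff ·: Ll|LL
L/II-1 ? I-1×I-2: ll|Ll
L/II-2 aff ·: Ll
L/II-3 aff I-1×I-2: Ll
L/III-1 aff II-1×II-2: Ll|LL
L/III-2 ? II-1×II-2: ll|Ll|LL
L/III-3 un II-1×II-2: ll
⇒ L over [I-1,I-2,II-1,II-2,II-3,III-1,III-2,III-3]: 14 consistent
Q/I-1 aff ·: Qq|QQ
Q/I-2 aff ·: Qq|QQ
Q/II-1 aff I-1×I-2: Qq
Q/II-2 aff ·: Qq
Q/II-3 aff I-1×I-2: Qq|QQ
Q/III-1 aff II-1×II-2: Qq|QQ
Q/III-2 un II-1×II-2: qq
Q/III-3 aff II-1×II-2: Qq|QQ
⇒ Q over [I-1,I-2,II-1,II-2,II-3,III-1,III-2,III-3]: 24 consistent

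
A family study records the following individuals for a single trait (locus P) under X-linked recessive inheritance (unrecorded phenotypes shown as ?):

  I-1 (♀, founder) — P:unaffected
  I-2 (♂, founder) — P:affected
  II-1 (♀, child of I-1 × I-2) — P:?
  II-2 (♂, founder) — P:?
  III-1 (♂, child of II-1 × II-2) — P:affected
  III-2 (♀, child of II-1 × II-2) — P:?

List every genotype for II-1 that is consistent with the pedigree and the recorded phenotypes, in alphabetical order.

II-1 ∈ {X^PX^p, X^pX^p}

P/I-1 un ·: X^PX^P|X^PX^p
P/I-2 aff ·: X^pY
P/II-1 ? I-1×I-2: X^PX^p|X^pX^p
P/II-2 ? ·: X^PY|X^pY
P/III-1 aff II-1×II-2: X^pY
P/III-2 ? II-1×II-2: X^PX^P|X^PX^p|X^pX^p
⇒ P over [I-1,I-2,II-1,II-2,III-1,III-2]: 10 consistent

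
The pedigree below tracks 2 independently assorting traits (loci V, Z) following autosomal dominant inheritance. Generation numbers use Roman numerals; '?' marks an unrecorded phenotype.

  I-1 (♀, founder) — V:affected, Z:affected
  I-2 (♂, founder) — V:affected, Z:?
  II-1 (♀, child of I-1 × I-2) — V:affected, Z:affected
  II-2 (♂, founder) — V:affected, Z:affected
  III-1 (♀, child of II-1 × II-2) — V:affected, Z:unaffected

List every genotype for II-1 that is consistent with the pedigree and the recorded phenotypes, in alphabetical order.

V/I-1 aff ·: Vv|VV
V/I-2 aff ·: Vv|VV
V/II-1 aff I-1×I-2: Vv|VV
V/II-2 aff ·: Vv|VV
V/III-1 aff II-1×II-2: Vv|VV
⇒ V over [I-1,I-2,II-1,II-2,III-1]: 24 consistent
Z/I-1 aff ·: Zz|ZZ
Z/I-2 ? ·: zz|Zz|ZZ
Z/II-1 aff I-1×I-2: Zz
Z/II-2 aff ·: Zz
Z/III-1 un II-1×II-2: zz
⇒ Z over [I-1,I-2,II-1,II-2,III-1]: 5 consistent

II-1 ∈ {VV Zz, Vv Zz}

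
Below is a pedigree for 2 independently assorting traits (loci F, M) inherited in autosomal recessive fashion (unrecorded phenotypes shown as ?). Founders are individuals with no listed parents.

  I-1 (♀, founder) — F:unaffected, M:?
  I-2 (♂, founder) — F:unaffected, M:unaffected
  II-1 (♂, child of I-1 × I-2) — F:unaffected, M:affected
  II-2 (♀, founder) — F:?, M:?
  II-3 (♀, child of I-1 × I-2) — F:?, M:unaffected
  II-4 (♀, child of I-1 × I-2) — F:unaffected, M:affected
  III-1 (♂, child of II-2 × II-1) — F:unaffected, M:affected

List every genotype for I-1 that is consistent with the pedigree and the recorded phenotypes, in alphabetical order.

I-1 ∈ {FF Mm, FF mm, Ff Mm, Ff mm}

F/I-1 un ·: FF|Ff
F/I-2 un ·: FF|Ff
F/II-1 un I-1×I-2: FF|Ff
F/II-2 ? ·: FF|Ff|ff
F/II-3 ? I-1×I-2: FF|Ff|ff
F/II-4 un I-1×I-2: FF|Ff
F/III-1 un II-2×II-1: FF|Ff
⇒ F over [I-1,I-2,II-1,II-2,II-3,II-4,III-1]: 130 consistent
M/I-1 ? ·: Mm|mm
M/I-2 un ·: Mm
M/II-1 aff I-1×I-2: mm
M/II-2 ? ·: Mm|mm
M/II-3 un I-1×I-2: MM|Mm
M/II-4 aff I-1×I-2: mm
M/III-1 aff II-2×II-1: mm
⇒ M over [I-1,I-2,II-1,II-2,II-3,II-4,III-1]: 6 consistent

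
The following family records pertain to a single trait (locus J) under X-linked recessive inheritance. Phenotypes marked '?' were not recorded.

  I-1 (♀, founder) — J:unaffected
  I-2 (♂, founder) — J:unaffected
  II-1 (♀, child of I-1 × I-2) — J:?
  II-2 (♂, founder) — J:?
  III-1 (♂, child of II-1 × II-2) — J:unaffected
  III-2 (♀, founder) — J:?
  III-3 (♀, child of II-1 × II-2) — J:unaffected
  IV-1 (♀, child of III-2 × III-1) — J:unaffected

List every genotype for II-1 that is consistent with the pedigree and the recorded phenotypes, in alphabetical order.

II-1 ∈ {X^JX^J, X^JX^j}

J/I-1 un ·: X^JX^J|X^JX^j
J/I-2 un ·: X^JY
J/II-1 ? I-1×I-2: X^JX^J|X^JX^j
J/II-2 ? ·: X^JY|X^jY
J/III-1 un II-1×II-2: X^JY
J/III-2 ? ·: X^JX^J|X^JX^j|X^jX^j
J/III-3 un II-1×II-2: X^JX^J|X^JX^j
J/IV-1 un III-2×III-1: X^JX^J|X^JX^j
⇒ J over [I-1,I-2,II-1,II-2,III-1,III-2,III-3,IV-1]: 28 consistent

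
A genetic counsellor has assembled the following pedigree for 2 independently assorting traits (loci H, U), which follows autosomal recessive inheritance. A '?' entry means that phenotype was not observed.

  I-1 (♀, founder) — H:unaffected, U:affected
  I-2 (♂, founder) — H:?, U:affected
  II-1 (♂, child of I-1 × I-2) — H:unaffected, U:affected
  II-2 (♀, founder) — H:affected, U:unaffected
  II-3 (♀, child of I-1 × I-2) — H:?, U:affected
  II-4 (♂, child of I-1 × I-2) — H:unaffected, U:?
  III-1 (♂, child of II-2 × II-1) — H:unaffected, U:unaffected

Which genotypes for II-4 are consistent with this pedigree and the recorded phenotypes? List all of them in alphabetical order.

II-4 ∈ {HH uu, Hh uu}

H/I-1 un ·: HH|Hh
H/I-2 ? ·: HH|Hh|hh
H/II-1 un I-1×I-2: HH|Hh
H/II-2 aff ·: hh
H/II-3 ? I-1×I-2: HH|Hh|hh
H/II-4 un I-1×I-2: HH|Hh
H/III-1 un II-2×II-1: Hh
⇒ H over [I-1,I-2,II-1,II-2,II-3,II-4,III-1]: 32 consistent
U/I-1 aff ·: uu
U/I-2 aff ·: uu
U/II-1 aff I-1×I-2: uu
U/II-2 un ·: UU|Uu
U/II-3 aff I-1×I-2: uu
U/II-4 ? I-1×I-2: uu
U/III-1 un II-2×II-1: Uu
⇒ U over [I-1,I-2,II-1,II-2,II-3,II-4,III-1]: 2 consistent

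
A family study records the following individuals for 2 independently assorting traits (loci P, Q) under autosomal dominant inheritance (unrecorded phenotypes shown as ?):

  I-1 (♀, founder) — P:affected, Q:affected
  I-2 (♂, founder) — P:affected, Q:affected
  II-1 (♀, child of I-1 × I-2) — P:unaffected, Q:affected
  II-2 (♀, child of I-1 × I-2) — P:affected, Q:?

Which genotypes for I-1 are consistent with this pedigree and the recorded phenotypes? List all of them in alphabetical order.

I-1 ∈ {Pp QQ, Pp Qq}

P/I-1 aff ·: Pp
P/I-2 aff ·: Pp
P/II-1 un I-1×I-2: pp
P/II-2 aff I-1×I-2: Pp|PP
⇒ P over [I-1,I-2,II-1,II-2]: 2 consistent
Q/I-1 aff ·: Qq|QQ
Q/I-2 aff ·: Qq|QQ
Q/II-1 aff I-1×I-2: Qq|QQ
Q/II-2 ? I-1×I-2: qq|Qq|QQ
⇒ Q over [I-1,I-2,II-1,II-2]: 15 consistent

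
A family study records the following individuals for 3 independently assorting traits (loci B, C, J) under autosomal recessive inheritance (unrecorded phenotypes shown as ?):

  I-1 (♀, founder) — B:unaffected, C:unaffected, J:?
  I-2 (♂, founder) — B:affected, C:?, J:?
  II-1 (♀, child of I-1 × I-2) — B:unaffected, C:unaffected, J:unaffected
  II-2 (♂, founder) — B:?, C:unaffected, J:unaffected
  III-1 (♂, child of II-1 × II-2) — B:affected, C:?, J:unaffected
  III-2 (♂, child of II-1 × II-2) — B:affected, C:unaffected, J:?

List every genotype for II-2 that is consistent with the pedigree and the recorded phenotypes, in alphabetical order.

B/I-1 un ·: BB|Bb
B/I-2 aff ·: bb
B/II-1 un I-1×I-2: Bb
B/II-2 ? ·: Bb|bb
B/III-1 aff II-1×II-2: bb
B/III-2 aff II-1×II-2: bb
⇒ B over [I-1,I-2,II-1,II-2,III-1,III-2]: 4 consistent
C/I-1 un ·: CC|Cc
C/I-2 ? ·: CC|Cc|cc
C/II-1 un I-1×I-2: CC|Cc
C/II-2 un ·: CC|Cc
C/III-1 ? II-1×II-2: CC|Cc|cc
C/III-2 un II-1×II-2: CC|Cc
⇒ C over [I-1,I-2,II-1,II-2,III-1,III-2]: 70 consistent
J/I-1 ? ·: JJ|Jj|jj
J/I-2 ? ·: JJ|Jj|jj
J/II-1 un I-1×I-2: JJ|Jj
J/II-2 un ·: JJ|Jj
J/III-1 un II-1×II-2: JJ|Jj
J/III-2 ? II-1×II-2: JJ|Jj|jj
⇒ J over [I-1,I-2,II-1,II-2,III-1,III-2]: 90 consistent

II-2 ∈ {Bb CC JJ, Bb CC Jj, Bb Cc JJ, Bb Cc Jj, bb CC JJ, bb CC Jj, bb Cc JJ, bb Cc Jj}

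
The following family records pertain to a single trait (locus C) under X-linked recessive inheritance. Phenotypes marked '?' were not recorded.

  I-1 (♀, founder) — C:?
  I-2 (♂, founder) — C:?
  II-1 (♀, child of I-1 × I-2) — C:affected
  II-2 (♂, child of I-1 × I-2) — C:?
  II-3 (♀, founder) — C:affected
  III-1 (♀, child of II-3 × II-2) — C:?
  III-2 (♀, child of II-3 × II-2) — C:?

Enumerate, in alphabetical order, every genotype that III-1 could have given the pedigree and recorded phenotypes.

C/I-1 ? ·: X^CX^c|X^cX^c
C/I-2 ? ·: X^cY
C/II-1 aff I-1×I-2: X^cX^c
C/II-2 ? I-1×I-2: X^CY|X^cY
C/II-3 aff ·: X^cX^c
C/III-1 ? II-3×II-2: X^CX^c|X^cX^c
C/III-2 ? II-3×II-2: X^CX^c|X^cX^c
⇒ C over [I-1,I-2,II-1,II-2,II-3,III-1,III-2]: 3 consistent

III-1 ∈ {X^CX^c, X^cX^c}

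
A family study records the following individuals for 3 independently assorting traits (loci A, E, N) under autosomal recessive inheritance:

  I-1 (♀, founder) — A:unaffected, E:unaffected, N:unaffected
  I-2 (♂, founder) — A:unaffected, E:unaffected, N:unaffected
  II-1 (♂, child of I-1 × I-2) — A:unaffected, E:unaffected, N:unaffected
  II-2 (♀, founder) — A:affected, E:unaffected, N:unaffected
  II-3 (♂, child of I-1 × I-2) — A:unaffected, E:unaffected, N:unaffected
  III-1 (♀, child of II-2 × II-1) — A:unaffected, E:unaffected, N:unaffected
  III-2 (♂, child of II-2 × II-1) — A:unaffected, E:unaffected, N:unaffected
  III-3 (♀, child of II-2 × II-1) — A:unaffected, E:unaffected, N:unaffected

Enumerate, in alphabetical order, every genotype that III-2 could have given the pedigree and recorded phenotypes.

A/I-1 un ·: AA|Aa
A/I-2 un ·: AA|Aa
A/II-1 un I-1×I-2: AA|Aa
A/II-2 aff ·: aa
A/II-3 un I-1×I-2: AA|Aa
A/III-1 un II-2×II-1: Aa
A/III-2 un II-2×II-1: Aa
A/III-3 un II-2×II-1: Aa
⇒ A over [I-1,I-2,II-1,II-2,II-3,III-1,III-2,III-3]: 13 consistent
E/I-1 un ·: EE|Ee
E/I-2 un ·: EE|Ee
E/II-1 un I-1×I-2: EE|Ee
E/II-2 un ·: EE|Ee
E/II-3 un I-1×I-2: EE|Ee
E/III-1 un II-2×II-1: EE|Ee
E/III-2 un II-2×II-1: EE|Ee
E/III-3 un II-2×II-1: EE|Ee
⇒ E over [I-1,I-2,II-1,II-2,II-3,III-1,III-2,III-3]: 159 consistent
N/I-1 un ·: NN|Nn
N/I-2 un ·: NN|Nn
N/II-1 un I-1×I-2: NN|Nn
N/II-2 un ·: NN|Nn
N/II-3 un I-1×I-2: NN|Nn
N/III-1 un II-2×II-1: NN|Nn
N/III-2 un II-2×II-1: NN|Nn
N/III-3 un II-2×II-1: NN|Nn
⇒ N over [I-1,I-2,II-1,II-2,II-3,III-1,III-2,III-3]: 159 consistent

III-2 ∈ {Aa EE NN, Aa EE Nn, Aa Ee NN, Aa Ee Nn}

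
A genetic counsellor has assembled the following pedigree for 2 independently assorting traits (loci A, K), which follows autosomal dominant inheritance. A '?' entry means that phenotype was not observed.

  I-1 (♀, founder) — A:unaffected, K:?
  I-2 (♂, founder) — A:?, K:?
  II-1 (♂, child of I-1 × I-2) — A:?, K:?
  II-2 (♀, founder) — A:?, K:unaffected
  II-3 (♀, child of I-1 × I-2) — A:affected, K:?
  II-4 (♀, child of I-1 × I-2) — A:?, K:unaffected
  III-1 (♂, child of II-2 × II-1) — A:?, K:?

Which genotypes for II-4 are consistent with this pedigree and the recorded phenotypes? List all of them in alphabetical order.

II-4 ∈ {Aa kk, aa kk}

A/I-1 un ·: aa
A/I-2 ? ·: Aa|AA
A/II-1 ? I-1×I-2: aa|Aa
A/II-2 ? ·: aa|Aa|AA
A/II-3 aff I-1×I-2: Aa
A/II-4 ? I-1×I-2: aa|Aa
A/III-1 ? II-2×II-1: aa|Aa|AA
⇒ A over [I-1,I-2,II-1,II-2,II-3,II-4,III-1]: 29 consistent
K/I-1 ? ·: kk|Kk
K/I-2 ? ·: kk|Kk
K/II-1 ? I-1×I-2: kk|Kk|KK
K/II-2 un ·: kk
K/II-3 ? I-1×I-2: kk|Kk|KK
K/II-4 un I-1×I-2: kk
K/III-1 ? II-2×II-1: kk|Kk
⇒ K over [I-1,I-2,II-1,II-2,II-3,II-4,III-1]: 25 consistent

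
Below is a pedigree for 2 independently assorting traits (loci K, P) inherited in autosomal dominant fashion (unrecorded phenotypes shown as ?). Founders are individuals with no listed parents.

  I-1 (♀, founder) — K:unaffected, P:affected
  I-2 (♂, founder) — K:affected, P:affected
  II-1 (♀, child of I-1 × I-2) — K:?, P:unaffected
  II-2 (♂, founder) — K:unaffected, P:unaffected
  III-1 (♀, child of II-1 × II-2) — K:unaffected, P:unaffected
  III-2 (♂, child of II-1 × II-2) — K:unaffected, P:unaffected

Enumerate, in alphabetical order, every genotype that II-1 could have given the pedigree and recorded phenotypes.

K/I-1 un ·: kk
K/I-2 aff ·: Kk|KK
K/II-1 ? I-1×I-2: kk|Kk
K/II-2 un ·: kk
K/III-1 un II-1×II-2: kk
K/III-2 un II-1×II-2: kk
⇒ K over [I-1,I-2,II-1,II-2,III-1,III-2]: 3 consistent
P/I-1 aff ·: Pp
P/I-2 aff ·: Pp
P/II-1 un I-1×I-2: pp
P/II-2 un ·: pp
P/III-1 un II-1×II-2: pp
P/III-2 un II-1×II-2: pp
⇒ P over [I-1,I-2,II-1,II-2,III-1,III-2]: 1 consistent

II-1 ∈ {Kk pp, kk pp}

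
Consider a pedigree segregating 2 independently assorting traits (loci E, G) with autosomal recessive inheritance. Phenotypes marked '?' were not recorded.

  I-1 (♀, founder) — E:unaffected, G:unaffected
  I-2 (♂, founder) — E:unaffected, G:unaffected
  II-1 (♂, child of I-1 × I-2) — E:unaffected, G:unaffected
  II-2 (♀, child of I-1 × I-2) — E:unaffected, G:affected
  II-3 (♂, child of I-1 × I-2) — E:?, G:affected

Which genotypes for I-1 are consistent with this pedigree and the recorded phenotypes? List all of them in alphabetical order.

E/I-1 un ·: EE|Ee
E/I-2 un ·: EE|Ee
E/II-1 un I-1×I-2: EE|Ee
E/II-2 un I-1×I-2: EE|Ee
E/II-3 ? I-1×I-2: EE|Ee|ee
⇒ E over [I-1,I-2,II-1,II-2,II-3]: 29 consistent
G/I-1 un ·: Gg
G/I-2 un ·: Gg
G/II-1 un I-1×I-2: GG|Gg
G/II-2 aff I-1×I-2: gg
G/II-3 aff I-1×I-2: gg
⇒ G over [I-1,I-2,II-1,II-2,II-3]: 2 consistent

I-1 ∈ {EE Gg, Ee Gg}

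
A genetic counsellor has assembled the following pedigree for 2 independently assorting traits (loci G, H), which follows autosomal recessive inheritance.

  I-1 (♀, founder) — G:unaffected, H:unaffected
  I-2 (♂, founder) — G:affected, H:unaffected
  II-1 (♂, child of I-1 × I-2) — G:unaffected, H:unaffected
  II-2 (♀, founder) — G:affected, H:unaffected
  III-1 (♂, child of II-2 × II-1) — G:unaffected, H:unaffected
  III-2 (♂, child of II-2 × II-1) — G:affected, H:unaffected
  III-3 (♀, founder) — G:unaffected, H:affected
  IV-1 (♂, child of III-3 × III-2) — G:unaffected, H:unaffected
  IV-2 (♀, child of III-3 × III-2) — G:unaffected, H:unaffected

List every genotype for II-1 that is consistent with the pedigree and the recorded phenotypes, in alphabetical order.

G/I-1 un ·: GG|Gg
G/I-2 aff ·: gg
G/II-1 un I-1×I-2: Gg
G/II-2 aff ·: gg
G/III-1 un II-2×II-1: Gg
G/III-2 aff II-2×II-1: gg
G/III-3 un ·: GG|Gg
G/IV-1 un III-3×III-2: Gg
G/IV-2 un III-3×III-2: Gg
⇒ G over [I-1,I-2,II-1,II-2,III-1,III-2,III-3,IV-1,IV-2]: 4 consistent
H/I-1 un ·: HH|Hh
H/I-2 un ·: HH|Hh
H/II-1 un I-1×I-2: HH|Hh
H/II-2 un ·: HH|Hh
H/III-1 un II-2×II-1: HH|Hh
H/III-2 un II-2×II-1: HH|Hh
H/III-3 aff ·: hh
H/IV-1 un III-3×III-2: Hh
H/IV-2 un III-3×III-2: Hh
⇒ H over [I-1,I-2,II-1,II-2,III-1,III-2,III-3,IV-1,IV-2]: 44 consistent

II-1 ∈ {Gg HH, Gg Hh}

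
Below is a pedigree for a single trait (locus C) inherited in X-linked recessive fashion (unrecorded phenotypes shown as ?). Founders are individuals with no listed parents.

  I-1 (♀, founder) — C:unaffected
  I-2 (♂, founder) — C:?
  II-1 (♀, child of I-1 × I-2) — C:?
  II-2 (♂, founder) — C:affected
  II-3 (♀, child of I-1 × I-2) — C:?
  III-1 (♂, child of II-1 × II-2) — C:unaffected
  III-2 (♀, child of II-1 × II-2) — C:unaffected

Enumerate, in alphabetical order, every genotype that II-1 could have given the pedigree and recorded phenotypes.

C/I-1 un ·: X^CX^C|X^CX^c
C/I-2 ? ·: X^CY|X^cY
C/II-1 ? I-1×I-2: X^CX^C|X^CX^c
C/II-2 aff ·: X^cY
C/II-3 ? I-1×I-2: X^CX^C|X^CX^c|X^cX^c
C/III-1 un II-1×II-2: X^CY
C/III-2 un II-1×II-2: X^CX^c
⇒ C over [I-1,I-2,II-1,II-2,II-3,III-1,III-2]: 8 consistent

II-1 ∈ {X^CX^C, X^CX^c}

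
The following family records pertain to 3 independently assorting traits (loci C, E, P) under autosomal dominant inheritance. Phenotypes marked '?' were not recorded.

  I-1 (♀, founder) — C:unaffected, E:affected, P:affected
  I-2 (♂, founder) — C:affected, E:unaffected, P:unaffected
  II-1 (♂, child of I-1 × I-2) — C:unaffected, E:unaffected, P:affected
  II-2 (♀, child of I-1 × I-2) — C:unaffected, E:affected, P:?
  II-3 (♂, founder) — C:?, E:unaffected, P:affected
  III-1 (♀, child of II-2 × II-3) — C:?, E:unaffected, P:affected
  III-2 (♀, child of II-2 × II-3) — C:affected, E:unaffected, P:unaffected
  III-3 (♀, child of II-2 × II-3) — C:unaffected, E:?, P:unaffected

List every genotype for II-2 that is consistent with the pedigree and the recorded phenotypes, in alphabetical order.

II-2 ∈ {cc Ee Pp, cc Ee pp}

C/I-1 un ·: cc
C/I-2 aff ·: Cc
C/II-1 un I-1×I-2: cc
C/II-2 un I-1×I-2: cc
C/II-3 ? ·: Cc
C/III-1 ? II-2×II-3: cc|Cc
C/III-2 aff II-2×II-3: Cc
C/III-3 un II-2×II-3: cc
⇒ C over [I-1,I-2,II-1,II-2,II-3,III-1,III-2,III-3]: 2 consistent
E/I-1 aff ·: Ee
E/I-2 un ·: ee
E/II-1 un I-1×I-2: ee
E/II-2 aff I-1×I-2: Ee
E/II-3 un ·: ee
E/III-1 un II-2×II-3: ee
E/III-2 un II-2×II-3: ee
E/III-3 ? II-2×II-3: ee|Ee
⇒ E over [I-1,I-2,II-1,II-2,II-3,III-1,III-2,III-3]: 2 consistent
P/I-1 aff ·: Pp|PP
P/I-2 un ·: pp
P/II-1 aff I-1×I-2: Pp
P/II-2 ? I-1×I-2: pp|Pp
P/II-3 aff ·: Pp
P/III-1 aff II-2×II-3: Pp|PP
P/III-2 un II-2×II-3: pp
P/III-3 un II-2×II-3: pp
⇒ P over [I-1,I-2,II-1,II-2,II-3,III-1,III-2,III-3]: 5 consistent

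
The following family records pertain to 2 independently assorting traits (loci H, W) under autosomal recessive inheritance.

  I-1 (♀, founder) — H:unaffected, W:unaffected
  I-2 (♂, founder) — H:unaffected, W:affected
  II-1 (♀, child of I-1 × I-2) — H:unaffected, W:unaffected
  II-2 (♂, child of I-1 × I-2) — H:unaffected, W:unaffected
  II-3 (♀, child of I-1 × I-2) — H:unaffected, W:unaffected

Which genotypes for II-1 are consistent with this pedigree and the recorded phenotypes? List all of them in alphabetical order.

H/I-1 un ·: HH|Hh
H/I-2 un ·: HH|Hh
H/II-1 un I-1×I-2: HH|Hh
H/II-2 un I-1×I-2: HH|Hh
H/II-3 un I-1×I-2: HH|Hh
⇒ H over [I-1,I-2,II-1,II-2,II-3]: 25 consistent
W/I-1 un ·: WW|Ww
W/I-2 aff ·: ww
W/II-1 un I-1×I-2: Ww
W/II-2 un I-1×I-2: Ww
W/II-3 un I-1×I-2: Ww
⇒ W over [I-1,I-2,II-1,II-2,II-3]: 2 consistent

II-1 ∈ {HH Ww, Hh Ww}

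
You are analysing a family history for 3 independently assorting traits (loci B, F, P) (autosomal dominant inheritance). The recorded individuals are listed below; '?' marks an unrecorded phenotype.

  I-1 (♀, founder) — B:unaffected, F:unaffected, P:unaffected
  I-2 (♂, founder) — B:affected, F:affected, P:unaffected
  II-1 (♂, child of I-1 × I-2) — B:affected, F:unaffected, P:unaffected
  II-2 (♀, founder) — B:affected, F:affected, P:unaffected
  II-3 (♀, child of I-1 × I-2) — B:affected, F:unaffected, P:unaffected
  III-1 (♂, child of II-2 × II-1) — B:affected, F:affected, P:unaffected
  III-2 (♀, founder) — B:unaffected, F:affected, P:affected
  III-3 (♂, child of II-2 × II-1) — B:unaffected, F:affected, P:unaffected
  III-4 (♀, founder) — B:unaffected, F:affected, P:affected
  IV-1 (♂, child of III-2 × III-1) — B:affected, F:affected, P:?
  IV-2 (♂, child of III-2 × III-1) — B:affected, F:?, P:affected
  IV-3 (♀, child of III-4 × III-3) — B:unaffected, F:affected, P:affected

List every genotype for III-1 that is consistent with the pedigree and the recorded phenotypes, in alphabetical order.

B/I-1 un ·: bb
B/I-2 aff ·: Bb|BB
B/II-1 aff I-1×I-2: Bb
B/II-2 aff ·: Bb
B/II-3 aff I-1×I-2: Bb
B/III-1 aff II-2×II-1: Bb|BB
B/III-2 un ·: bb
B/III-3 un II-2×II-1: bb
B/III-4 un ·: bb
B/IV-1 aff III-2×III-1: Bb
B/IV-2 aff III-2×III-1: Bb
B/IV-3 un III-4×III-3: bb
⇒ B over [I-1,I-2,II-1,II-2,II-3,III-1,III-2,III-3,III-4,IV-1,IV-2,IV-3]: 4 consistent
F/I-1 un ·: ff
F/I-2 aff ·: Ff
F/II-1 un I-1×I-2: ff
F/II-2 aff ·: Ff|FF
F/II-3 un I-1×I-2: ff
F/III-1 aff II-2×II-1: Ff
F/III-2 aff ·: Ff|FF
F/III-3 aff II-2×II-1: Ff
F/III-4 aff ·: Ff|FF
F/IV-1 aff III-2×III-1: Ff|FF
F/IV-2 ? III-2×III-1: ff|Ff|FF
F/IV-3 aff III-4×III-3: Ff|FF
⇒ F over [I-1,I-2,II-1,II-2,II-3,III-1,III-2,III-3,III-4,IV-1,IV-2,IV-3]: 80 consistent
P/I-1 un ·: pp
P/I-2 un ·: pp
P/II-1 un I-1×I-2: pp
P/II-2 un ·: pp
P/II-3 un I-1×I-2: pp
P/III-1 un II-2×II-1: pp
P/III-2 aff ·: Pp|PP
P/III-3 un II-2×II-1: pp
P/III-4 aff ·: Pp|PP
P/IV-1 ? III-2×III-1: pp|Pp
P/IV-2 aff III-2×III-1: Pp
P/IV-3 aff III-4×III-3: Pp
⇒ P over [I-1,I-2,II-1,II-2,II-3,III-1,III-2,III-3,III-4,IV-1,IV-2,IV-3]: 6 consistent

III-1 ∈ {BB Ff pp, Bb Ff pp}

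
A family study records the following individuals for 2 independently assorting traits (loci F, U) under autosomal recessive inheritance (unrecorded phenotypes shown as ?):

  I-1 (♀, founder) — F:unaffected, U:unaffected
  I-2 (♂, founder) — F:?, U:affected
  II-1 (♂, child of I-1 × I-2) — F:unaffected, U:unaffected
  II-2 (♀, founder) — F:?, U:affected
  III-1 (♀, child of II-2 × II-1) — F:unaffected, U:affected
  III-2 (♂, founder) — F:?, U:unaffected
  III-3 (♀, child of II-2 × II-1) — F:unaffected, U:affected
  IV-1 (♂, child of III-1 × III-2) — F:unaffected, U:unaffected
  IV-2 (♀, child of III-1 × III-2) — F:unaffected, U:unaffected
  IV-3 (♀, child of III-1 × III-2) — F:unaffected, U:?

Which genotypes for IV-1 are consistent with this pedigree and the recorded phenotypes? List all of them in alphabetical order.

IV-1 ∈ {FF Uu, Ff Uu}

F/I-1 un ·: FF|Ff
F/I-2 ? ·: FF|Ff|ff
F/II-1 un I-1×I-2: FF|Ff
F/II-2 ? ·: FF|Ff|ff
F/III-1 un II-2×II-1: FF|Ff
F/III-2 ? ·: FF|Ff|ff
F/III-3 un II-2×II-1: FF|Ff
F/IV-1 un III-1×III-2: FF|Ff
F/IV-2 un III-1×III-2: FF|Ff
F/IV-3 un III-1×III-2: FF|Ff
⇒ F over [I-1,I-2,II-1,II-2,III-1,III-2,III-3,IV-1,IV-2,IV-3]: 949 consistent
U/I-1 un ·: UU|Uu
U/I-2 aff ·: uu
U/II-1 un I-1×I-2: Uu
U/II-2 aff ·: uu
U/III-1 aff II-2×II-1: uu
U/III-2 un ·: UU|Uu
U/III-3 aff II-2×II-1: uu
U/IV-1 un III-1×III-2: Uu
U/IV-2 un III-1×III-2: Uu
U/IV-3 ? III-1×III-2: Uu|uu
⇒ U over [I-1,I-2,II-1,II-2,III-1,III-2,III-3,IV-1,IV-2,IV-3]: 6 consistent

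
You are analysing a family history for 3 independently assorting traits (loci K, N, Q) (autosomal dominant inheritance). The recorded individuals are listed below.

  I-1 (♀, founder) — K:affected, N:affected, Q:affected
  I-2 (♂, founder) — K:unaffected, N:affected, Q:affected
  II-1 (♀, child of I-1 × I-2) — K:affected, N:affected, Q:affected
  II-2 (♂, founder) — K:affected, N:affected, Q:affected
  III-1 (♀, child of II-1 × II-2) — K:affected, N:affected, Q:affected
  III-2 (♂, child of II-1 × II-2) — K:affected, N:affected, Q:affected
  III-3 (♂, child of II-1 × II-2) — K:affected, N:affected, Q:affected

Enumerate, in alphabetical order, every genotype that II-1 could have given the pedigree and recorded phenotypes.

K/I-1 aff ·: Kk|KK
K/I-2 un ·: kk
K/II-1 aff I-1×I-2: Kk
K/II-2 aff ·: Kk|KK
K/III-1 aff II-1×II-2: Kk|KK
K/III-2 aff II-1×II-2: Kk|KK
K/III-3 aff II-1×II-2: Kk|KK
⇒ K over [I-1,I-2,II-1,II-2,III-1,III-2,III-3]: 32 consistent
N/I-1 aff ·: Nn|NN
N/I-2 aff ·: Nn|NN
N/II-1 aff I-1×I-2: Nn|NN
N/II-2 aff ·: Nn|NN
N/III-1 aff II-1×II-2: Nn|NN
N/III-2 aff II-1×II-2: Nn|NN
N/III-3 aff II-1×II-2: Nn|NN
⇒ N over [I-1,I-2,II-1,II-2,III-1,III-2,III-3]: 84 consistent
Q/I-1 aff ·: Qq|QQ
Q/I-2 aff ·: Qq|QQ
Q/II-1 aff I-1×I-2: Qq|QQ
Q/II-2 aff ·: Qq|QQ
Q/III-1 aff II-1×II-2: Qq|QQ
Q/III-2 aff II-1×II-2: Qq|QQ
Q/III-3 aff II-1×II-2: Qq|QQ
⇒ Q over [I-1,I-2,II-1,II-2,III-1,III-2,III-3]: 84 consistent

II-1 ∈ {Kk NN QQ, Kk NN Qq, Kk Nn QQ, Kk Nn Qq}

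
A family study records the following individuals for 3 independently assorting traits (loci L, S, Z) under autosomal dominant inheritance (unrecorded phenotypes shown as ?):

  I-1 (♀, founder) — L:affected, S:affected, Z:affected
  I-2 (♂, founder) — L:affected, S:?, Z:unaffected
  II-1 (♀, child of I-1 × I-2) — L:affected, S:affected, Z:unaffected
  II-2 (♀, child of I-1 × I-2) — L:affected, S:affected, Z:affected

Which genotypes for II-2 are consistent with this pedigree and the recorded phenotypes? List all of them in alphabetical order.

L/I-1 aff ·: Ll|LL
L/I-2 aff ·: Ll|LL
L/II-1 aff I-1×I-2: Ll|LL
L/II-2 aff I-1×I-2: Ll|LL
⇒ L over [I-1,I-2,II-1,II-2]: 13 consistent
S/I-1 aff ·: Ss|SS
S/I-2 ? ·: ss|Ss|SS
S/II-1 aff I-1×I-2: Ss|SS
S/II-2 aff I-1×I-2: Ss|SS
⇒ S over [I-1,I-2,II-1,II-2]: 15 consistent
Z/I-1 aff ·: Zz
Z/I-2 un ·: zz
Z/II-1 un I-1×I-2: zz
Z/II-2 aff I-1×I-2: Zz
⇒ Z over [I-1,I-2,II-1,II-2]: 1 consistent

II-2 ∈ {LL SS Zz, LL Ss Zz, Ll SS Zz, Ll Ss Zz}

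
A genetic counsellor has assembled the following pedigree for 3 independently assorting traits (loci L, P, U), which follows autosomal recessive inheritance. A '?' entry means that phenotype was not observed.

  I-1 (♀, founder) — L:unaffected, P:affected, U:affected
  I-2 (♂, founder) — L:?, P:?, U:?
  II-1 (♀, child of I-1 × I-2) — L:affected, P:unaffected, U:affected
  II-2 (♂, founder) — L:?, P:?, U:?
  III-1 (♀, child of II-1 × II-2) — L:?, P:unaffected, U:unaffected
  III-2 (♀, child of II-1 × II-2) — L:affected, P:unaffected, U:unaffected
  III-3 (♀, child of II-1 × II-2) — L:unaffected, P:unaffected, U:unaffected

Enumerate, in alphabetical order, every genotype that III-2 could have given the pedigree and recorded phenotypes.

L/I-1 un ·: Ll
L/I-2 ? ·: Ll|ll
L/II-1 aff I-1×I-2: ll
L/II-2 ? ·: Ll
L/III-1 ? II-1×II-2: Ll|ll
L/III-2 aff II-1×II-2: ll
L/III-3 un II-1×II-2: Ll
⇒ L over [I-1,I-2,II-1,II-2,III-1,III-2,III-3]: 4 consistent
P/I-1 aff ·: pp
P/I-2 ? ·: PP|Pp
P/II-1 un I-1×I-2: Pp
P/II-2 ? ·: PP|Pp|pp
P/III-1 un II-1×II-2: PP|Pp
P/III-2 un II-1×II-2: PP|Pp
P/III-3 un II-1×II-2: PP|Pp
⇒ P over [I-1,I-2,II-1,II-2,III-1,III-2,III-3]: 34 consistent
U/I-1 aff ·: uu
U/I-2 ? ·: Uu|uu
U/II-1 aff I-1×I-2: uu
U/II-2 ? ·: UU|Uu
U/III-1 un II-1×II-2: Uu
U/III-2 un II-1×II-2: Uu
U/III-3 un II-1×II-2: Uu
⇒ U over [I-1,I-2,II-1,II-2,III-1,III-2,III-3]: 4 consistent

III-2 ∈ {ll PP Uu, ll Pp Uu}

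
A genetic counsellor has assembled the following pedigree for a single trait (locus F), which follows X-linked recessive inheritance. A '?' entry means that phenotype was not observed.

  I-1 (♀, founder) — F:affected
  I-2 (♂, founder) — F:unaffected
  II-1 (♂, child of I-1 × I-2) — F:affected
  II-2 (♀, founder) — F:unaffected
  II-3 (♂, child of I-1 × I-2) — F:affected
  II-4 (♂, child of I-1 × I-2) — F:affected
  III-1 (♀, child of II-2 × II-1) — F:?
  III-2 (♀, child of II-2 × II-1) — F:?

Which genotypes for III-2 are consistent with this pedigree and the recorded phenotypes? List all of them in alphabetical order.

III-2 ∈ {X^FX^f, X^fX^f}

F/I-1 aff ·: X^fX^f
F/I-2 un ·: X^FY
F/II-1 aff I-1×I-2: X^fY
F/II-2 un ·: X^FX^F|X^FX^f
F/II-3 aff I-1×I-2: X^fY
F/II-4 aff I-1×I-2: X^fY
F/III-1 ? II-2×II-1: X^FX^f|X^fX^f
F/III-2 ? II-2×II-1: X^FX^f|X^fX^f
⇒ F over [I-1,I-2,II-1,II-2,II-3,II-4,III-1,III-2]: 5 consistent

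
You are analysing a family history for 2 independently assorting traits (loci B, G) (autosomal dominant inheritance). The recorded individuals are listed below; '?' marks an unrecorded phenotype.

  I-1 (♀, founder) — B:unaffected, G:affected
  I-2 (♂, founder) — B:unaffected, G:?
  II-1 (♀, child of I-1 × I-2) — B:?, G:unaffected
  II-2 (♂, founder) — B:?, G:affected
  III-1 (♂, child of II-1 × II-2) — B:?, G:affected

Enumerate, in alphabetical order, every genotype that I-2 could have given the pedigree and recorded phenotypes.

B/I-1 un ·: bb
B/I-2 un ·: bb
B/II-1 ? I-1×I-2: bb
B/II-2 ? ·: bb|Bb|BB
B/III-1 ? II-1×II-2: bb|Bb
⇒ B over [I-1,I-2,II-1,II-2,III-1]: 4 consistent
G/I-1 aff ·: Gg
G/I-2 ? ·: gg|Gg
G/II-1 un I-1×I-2: gg
G/II-2 aff ·: Gg|GG
G/III-1 aff II-1×II-2: Gg
⇒ G over [I-1,I-2,II-1,II-2,III-1]: 4 consistent

I-2 ∈ {bb Gg, bb gg}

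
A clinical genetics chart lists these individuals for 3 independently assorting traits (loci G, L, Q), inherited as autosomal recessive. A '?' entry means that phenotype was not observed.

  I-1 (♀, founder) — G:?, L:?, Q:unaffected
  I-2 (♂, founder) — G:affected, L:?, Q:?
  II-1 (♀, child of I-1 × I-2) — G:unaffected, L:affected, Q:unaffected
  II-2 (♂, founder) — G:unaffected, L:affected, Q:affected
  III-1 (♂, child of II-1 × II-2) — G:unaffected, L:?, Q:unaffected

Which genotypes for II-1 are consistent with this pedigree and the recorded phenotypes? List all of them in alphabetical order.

II-1 ∈ {Gg ll QQ, Gg ll Qq}

G/I-1 ? ·: GG|Gg
G/I-2 aff ·: gg
G/II-1 un I-1×I-2: Gg
G/II-2 un ·: GG|Gg
G/III-1 un II-1×II-2: GG|Gg
⇒ G over [I-1,I-2,II-1,II-2,III-1]: 8 consistent
L/I-1 ? ·: Ll|ll
L/I-2 ? ·: Ll|ll
L/II-1 aff I-1×I-2: ll
L/II-2 aff ·: ll
L/III-1 ? II-1×II-2: ll
⇒ L over [I-1,I-2,II-1,II-2,III-1]: 4 consistent
Q/I-1 un ·: QQ|Qq
Q/I-2 ? ·: QQ|Qq|qq
Q/II-1 un I-1×I-2: QQ|Qq
Q/II-2 aff ·: qq
Q/III-1 un II-1×II-2: Qq
⇒ Q over [I-1,I-2,II-1,II-2,III-1]: 9 consistent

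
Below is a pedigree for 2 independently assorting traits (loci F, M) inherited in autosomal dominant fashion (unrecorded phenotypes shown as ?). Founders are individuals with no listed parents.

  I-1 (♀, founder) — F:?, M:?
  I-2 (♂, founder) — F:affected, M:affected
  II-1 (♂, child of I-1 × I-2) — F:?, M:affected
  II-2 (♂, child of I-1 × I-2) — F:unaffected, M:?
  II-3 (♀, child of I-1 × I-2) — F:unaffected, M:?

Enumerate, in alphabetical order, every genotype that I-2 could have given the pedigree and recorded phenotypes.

I-2 ∈ {Ff MM, Ff Mm}

F/I-1 ? ·: ff|Ff
F/I-2 aff ·: Ff
F/II-1 ? I-1×I-2: ff|Ff|FF
F/II-2 un I-1×I-2: ff
F/II-3 un I-1×I-2: ff
⇒ F over [I-1,I-2,II-1,II-2,II-3]: 5 consistent
M/I-1 ? ·: mm|Mm|MM
M/I-2 aff ·: Mm|MM
M/II-1 aff I-1×I-2: Mm|MM
M/II-2 ? I-1×I-2: mm|Mm|MM
M/II-3 ? I-1×I-2: mm|Mm|MM
⇒ M over [I-1,I-2,II-1,II-2,II-3]: 40 consistent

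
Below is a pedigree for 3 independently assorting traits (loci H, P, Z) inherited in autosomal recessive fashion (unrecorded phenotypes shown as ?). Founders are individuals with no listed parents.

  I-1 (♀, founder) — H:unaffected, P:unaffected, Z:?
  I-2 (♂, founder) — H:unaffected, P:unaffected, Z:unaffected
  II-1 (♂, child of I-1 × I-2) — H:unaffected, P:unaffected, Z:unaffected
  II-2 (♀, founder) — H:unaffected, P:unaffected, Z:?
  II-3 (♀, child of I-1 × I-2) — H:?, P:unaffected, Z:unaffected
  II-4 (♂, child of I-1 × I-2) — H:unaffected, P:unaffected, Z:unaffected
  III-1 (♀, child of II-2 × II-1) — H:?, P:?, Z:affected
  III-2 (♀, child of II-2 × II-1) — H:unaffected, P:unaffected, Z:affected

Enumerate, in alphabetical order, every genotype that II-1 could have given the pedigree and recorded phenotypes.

II-1 ∈ {HH PP Zz, HH Pp Zz, Hh PP Zz, Hh Pp Zz}

H/I-1 un ·: HH|Hh
H/I-2 un ·: HH|Hh
H/II-1 un I-1×I-2: HH|Hh
H/II-2 un ·: HH|Hh
H/II-3 ? I-1×I-2: HH|Hh|hh
H/II-4 un I-1×I-2: HH|Hh
H/III-1 ? II-2×II-1: HH|Hh|hh
H/III-2 un II-2×II-1: HH|Hh
⇒ H over [I-1,I-2,II-1,II-2,II-3,II-4,III-1,III-2]: 215 consistent
P/I-1 un ·: PP|Pp
P/I-2 un ·: PP|Pp
P/II-1 un I-1×I-2: PP|Pp
P/II-2 un ·: PP|Pp
P/II-3 un I-1×I-2: PP|Pp
P/II-4 un I-1×I-2: PP|Pp
P/III-1 ? II-2×II-1: PP|Pp|pp
P/III-2 un II-2×II-1: PP|Pp
⇒ P over [I-1,I-2,II-1,II-2,II-3,II-4,III-1,III-2]: 185 consistent
Z/I-1 ? ·: ZZ|Zz|zz
Z/I-2 un ·: ZZ|Zz
Z/II-1 un I-1×I-2: Zz
Z/II-2 ? ·: Zz|zz
Z/II-3 un I-1×I-2: ZZ|Zz
Z/II-4 un I-1×I-2: ZZ|Zz
Z/III-1 aff II-2×II-1: zz
Z/III-2 aff II-2×II-1: zz
⇒ Z over [I-1,I-2,II-1,II-2,II-3,II-4,III-1,III-2]: 28 consistent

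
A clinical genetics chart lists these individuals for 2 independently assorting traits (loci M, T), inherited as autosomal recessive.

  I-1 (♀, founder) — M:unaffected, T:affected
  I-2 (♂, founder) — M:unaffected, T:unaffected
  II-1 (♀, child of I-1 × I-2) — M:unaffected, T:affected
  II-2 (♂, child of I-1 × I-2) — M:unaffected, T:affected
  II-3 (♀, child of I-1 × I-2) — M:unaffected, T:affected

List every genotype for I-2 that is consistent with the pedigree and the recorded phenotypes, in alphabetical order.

M/I-1 un ·: MM|Mm
M/I-2 un ·: MM|Mm
M/II-1 un I-1×I-2: MM|Mm
M/II-2 un I-1×I-2: MM|Mm
M/II-3 un I-1×I-2: MM|Mm
⇒ M over [I-1,I-2,II-1,II-2,II-3]: 25 consistent
T/I-1 aff ·: tt
T/I-2 un ·: Tt
T/II-1 aff I-1×I-2: tt
T/II-2 aff I-1×I-2: tt
T/II-3 aff I-1×I-2: tt
⇒ T over [I-1,I-2,II-1,II-2,II-3]: 1 consistent

I-2 ∈ {MM Tt, Mm Tt}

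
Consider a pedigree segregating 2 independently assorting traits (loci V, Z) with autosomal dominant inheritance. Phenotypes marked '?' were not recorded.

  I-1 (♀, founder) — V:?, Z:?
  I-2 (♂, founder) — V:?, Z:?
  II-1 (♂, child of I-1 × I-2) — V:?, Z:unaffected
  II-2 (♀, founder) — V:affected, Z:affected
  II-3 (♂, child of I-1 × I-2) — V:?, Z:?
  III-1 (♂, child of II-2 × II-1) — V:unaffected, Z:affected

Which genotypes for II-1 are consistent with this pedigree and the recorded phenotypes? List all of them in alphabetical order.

II-1 ∈ {Vv zz, vv zz}

V/I-1 ? ·: vv|Vv|VV
V/I-2 ? ·: vv|Vv|VV
V/II-1 ? I-1×I-2: vv|Vv
V/II-2 aff ·: Vv
V/II-3 ? I-1×I-2: vv|Vv|VV
V/III-1 un II-2×II-1: vv
⇒ V over [I-1,I-2,II-1,II-2,II-3,III-1]: 21 consistent
Z/I-1 ? ·: zz|Zz
Z/I-2 ? ·: zz|Zz
Z/II-1 un I-1×I-2: zz
Z/II-2 aff ·: Zz|ZZ
Z/II-3 ? I-1×I-2: zz|Zz|ZZ
Z/III-1 aff II-2×II-1: Zz
⇒ Z over [I-1,I-2,II-1,II-2,II-3,III-1]: 16 consistent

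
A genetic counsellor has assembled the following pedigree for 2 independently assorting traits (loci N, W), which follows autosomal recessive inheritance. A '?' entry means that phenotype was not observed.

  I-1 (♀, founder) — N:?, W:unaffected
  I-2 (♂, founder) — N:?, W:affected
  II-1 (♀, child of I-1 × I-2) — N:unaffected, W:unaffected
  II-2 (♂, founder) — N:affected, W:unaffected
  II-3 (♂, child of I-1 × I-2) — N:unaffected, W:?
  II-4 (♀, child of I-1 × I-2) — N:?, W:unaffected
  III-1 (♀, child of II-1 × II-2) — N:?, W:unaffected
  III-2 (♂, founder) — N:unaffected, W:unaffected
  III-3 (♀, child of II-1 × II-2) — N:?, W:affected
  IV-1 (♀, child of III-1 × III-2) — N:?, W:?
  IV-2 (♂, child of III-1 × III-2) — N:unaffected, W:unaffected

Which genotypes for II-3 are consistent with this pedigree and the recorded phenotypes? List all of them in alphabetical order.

N/I-1 ? ·: NN|Nn|nn
N/I-2 ? ·: NN|Nn|nn
N/II-1 un I-1×I-2: NN|Nn
N/II-2 aff ·: nn
N/II-3 un I-1×I-2: NN|Nn
N/II-4 ? I-1×I-2: NN|Nn|nn
N/III-1 ? II-1×II-2: Nn|nn
N/III-2 un ·: NN|Nn
N/III-3 ? II-1×II-2: Nn|nn
N/IV-1 ? III-1×III-2: NN|Nn|nn
N/IV-2 un III-1×III-2: NN|Nn
⇒ N over [I-1,I-2,II-1,II-2,II-3,II-4,III-1,III-2,III-3,IV-1,IV-2]: 670 consistent
W/I-1 un ·: WW|Ww
W/I-2 aff ·: ww
W/II-1 un I-1×I-2: Ww
W/II-2 un ·: Ww
W/II-3 ? I-1×I-2: Ww|ww
W/II-4 un I-1×I-2: Ww
W/III-1 un II-1×II-2: WW|Ww
W/III-2 un ·: WW|Ww
W/III-3 aff II-1×II-2: ww
W/IV-1 ? III-1×III-2: WW|Ww|ww
W/IV-2 un III-1×III-2: WW|Ww
⇒ W over [I-1,I-2,II-1,II-2,II-3,II-4,III-1,III-2,III-3,IV-1,IV-2]: 45 consistent

II-3 ∈ {NN Ww, NN ww, Nn Ww, Nn ww}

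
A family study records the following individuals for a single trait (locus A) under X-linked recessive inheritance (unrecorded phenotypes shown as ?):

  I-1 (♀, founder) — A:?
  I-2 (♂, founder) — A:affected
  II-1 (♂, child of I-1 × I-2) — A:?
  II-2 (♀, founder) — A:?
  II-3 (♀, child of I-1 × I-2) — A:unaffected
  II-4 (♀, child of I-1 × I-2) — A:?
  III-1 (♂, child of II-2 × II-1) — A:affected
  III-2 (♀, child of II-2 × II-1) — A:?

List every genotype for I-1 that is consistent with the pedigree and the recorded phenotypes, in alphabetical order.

I-1 ∈ {X^AX^A, X^AX^a}

A/I-1 ? ·: X^AX^A|X^AX^a
A/I-2 aff ·: X^aY
A/II-1 ? I-1×I-2: X^AY|X^aY
A/II-2 ? ·: X^AX^a|X^aX^a
A/II-3 un I-1×I-2: X^AX^a
A/II-4 ? I-1×I-2: X^AX^a|X^aX^a
A/III-1 aff II-2×II-1: X^aY
A/III-2 ? II-2×II-1: X^AX^A|X^AX^a|X^aX^a
⇒ A over [I-1,I-2,II-1,II-2,II-3,II-4,III-1,III-2]: 15 consistent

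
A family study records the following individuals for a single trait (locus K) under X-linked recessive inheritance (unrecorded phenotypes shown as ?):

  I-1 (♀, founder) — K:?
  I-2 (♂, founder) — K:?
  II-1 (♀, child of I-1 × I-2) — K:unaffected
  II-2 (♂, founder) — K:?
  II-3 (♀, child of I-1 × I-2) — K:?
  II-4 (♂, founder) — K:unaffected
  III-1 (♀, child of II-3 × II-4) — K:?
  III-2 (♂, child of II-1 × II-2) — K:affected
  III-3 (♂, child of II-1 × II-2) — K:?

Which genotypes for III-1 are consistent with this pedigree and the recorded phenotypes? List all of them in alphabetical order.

III-1 ∈ {X^KX^K, X^KX^k}

K/I-1 ? ·: X^KX^K|X^KX^k|X^kX^k
K/I-2 ? ·: X^KY|X^kY
K/II-1 un I-1×I-2: X^KX^k
K/II-2 ? ·: X^KY|X^kY
K/II-3 ? I-1×I-2: X^KX^K|X^KX^k|X^kX^k
K/II-4 un ·: X^KY
K/III-1 ? II-3×II-4: X^KX^K|X^KX^k
K/III-2 aff II-1×II-2: X^kY
K/III-3 ? II-1×II-2: X^KY|X^kY
⇒ K over [I-1,I-2,II-1,II-2,II-3,II-4,III-1,III-2,III-3]: 40 consistent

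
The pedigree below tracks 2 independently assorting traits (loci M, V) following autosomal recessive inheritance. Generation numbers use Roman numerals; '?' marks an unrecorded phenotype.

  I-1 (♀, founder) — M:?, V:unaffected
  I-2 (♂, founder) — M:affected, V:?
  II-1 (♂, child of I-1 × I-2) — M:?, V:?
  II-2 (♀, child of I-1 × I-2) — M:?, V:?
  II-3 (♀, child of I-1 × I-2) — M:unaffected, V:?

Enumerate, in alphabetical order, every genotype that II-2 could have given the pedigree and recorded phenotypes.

II-2 ∈ {Mm VV, Mm Vv, Mm vv, mm VV, mm Vv, mm vv}

M/I-1 ? ·: MM|Mm
M/I-2 aff ·: mm
M/II-1 ? I-1×I-2: Mm|mm
M/II-2 ? I-1×I-2: Mm|mm
M/II-3 un I-1×I-2: Mm
⇒ M over [I-1,I-2,II-1,II-2,II-3]: 5 consistent
V/I-1 un ·: VV|Vv
V/I-2 ? ·: VV|Vv|vv
V/II-1 ? I-1×I-2: VV|Vv|vv
V/II-2 ? I-1×I-2: VV|Vv|vv
V/II-3 ? I-1×I-2: VV|Vv|vv
⇒ V over [I-1,I-2,II-1,II-2,II-3]: 53 consistent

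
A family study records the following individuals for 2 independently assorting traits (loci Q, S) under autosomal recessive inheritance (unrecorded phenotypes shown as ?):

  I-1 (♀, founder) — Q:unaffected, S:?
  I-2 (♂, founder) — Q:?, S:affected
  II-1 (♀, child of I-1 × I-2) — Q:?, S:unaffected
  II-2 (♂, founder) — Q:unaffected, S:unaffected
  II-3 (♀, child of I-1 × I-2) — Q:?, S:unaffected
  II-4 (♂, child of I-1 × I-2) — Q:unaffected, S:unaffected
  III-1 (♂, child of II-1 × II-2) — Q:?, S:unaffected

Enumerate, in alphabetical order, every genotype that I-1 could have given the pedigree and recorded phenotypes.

Q/I-1 un ·: QQ|Qq
Q/I-2 ? ·: QQ|Qq|qq
Q/II-1 ? I-1×I-2: QQ|Qq|qq
Q/II-2 un ·: QQ|Qq
Q/II-3 ? I-1×I-2: QQ|Qq|qq
Q/II-4 un I-1×I-2: QQ|Qq
Q/III-1 ? II-1×II-2: QQ|Qq|qq
⇒ Q over [I-1,I-2,II-1,II-2,II-3,II-4,III-1]: 154 consistent
S/I-1 ? ·: SS|Ss
S/I-2 aff ·: ss
S/II-1 un I-1×I-2: Ss
S/II-2 un ·: SS|Ss
S/II-3 un I-1×I-2: Ss
S/II-4 un I-1×I-2: Ss
S/III-1 un II-1×II-2: SS|Ss
⇒ S over [I-1,I-2,II-1,II-2,II-3,II-4,III-1]: 8 consistent

I-1 ∈ {QQ SS, QQ Ss, Qq SS, Qq Ss}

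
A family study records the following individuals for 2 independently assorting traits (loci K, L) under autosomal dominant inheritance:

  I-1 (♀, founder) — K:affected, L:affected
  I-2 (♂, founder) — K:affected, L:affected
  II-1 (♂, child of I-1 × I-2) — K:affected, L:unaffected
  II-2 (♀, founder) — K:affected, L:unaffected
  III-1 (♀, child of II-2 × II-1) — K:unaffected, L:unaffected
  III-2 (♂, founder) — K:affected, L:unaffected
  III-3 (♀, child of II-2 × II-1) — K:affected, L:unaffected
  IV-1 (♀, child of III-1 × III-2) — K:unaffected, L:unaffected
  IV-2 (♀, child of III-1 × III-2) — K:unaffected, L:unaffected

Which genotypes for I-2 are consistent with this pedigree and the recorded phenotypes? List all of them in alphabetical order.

K/I-1 aff ·: Kk|KK
K/I-2 aff ·: Kk|KK
K/II-1 aff I-1×I-2: Kk
K/II-2 aff ·: Kk
K/III-1 un II-2×II-1: kk
K/III-2 aff ·: Kk
K/III-3 aff II-2×II-1: Kk|KK
K/IV-1 un III-1×III-2: kk
K/IV-2 un III-1×III-2: kk
⇒ K over [I-1,I-2,II-1,II-2,III-1,III-2,III-3,IV-1,IV-2]: 6 consistent
L/I-1 aff ·: Ll
L/I-2 aff ·: Ll
L/II-1 un I-1×I-2: ll
L/II-2 un ·: ll
L/III-1 un II-2×II-1: ll
L/III-2 un ·: ll
L/III-3 un II-2×II-1: ll
L/IV-1 un III-1×III-2: ll
L/IV-2 un III-1×III-2: ll
⇒ L over [I-1,I-2,II-1,II-2,III-1,III-2,III-3,IV-1,IV-2]: 1 consistent

I-2 ∈ {KK Ll, Kk Ll}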